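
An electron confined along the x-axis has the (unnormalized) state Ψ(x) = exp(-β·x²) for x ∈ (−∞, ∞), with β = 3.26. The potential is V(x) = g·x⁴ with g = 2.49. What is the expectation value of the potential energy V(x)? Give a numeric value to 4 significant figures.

⟨V⟩ = ∫ V(x)·|Ψ|² dx / ∫|Ψ|² dx.
Gaussian moments: ∫x^(2j)·e^(−2βx²) dx = (2j−1)!!/(4β)^j · √(π/(2β)), odd powers integrate to 0; here √(π/(2β)) = 0.69415.
State is unnormalized: ∫|Ψ|² dx = 0.69415, and ∫Ψ*·V(x)·Ψ dx = 0.030494, so ⟨V⟩ = 0.030494 / 0.69415.
⟨V⟩ = 0.043930.

0.04393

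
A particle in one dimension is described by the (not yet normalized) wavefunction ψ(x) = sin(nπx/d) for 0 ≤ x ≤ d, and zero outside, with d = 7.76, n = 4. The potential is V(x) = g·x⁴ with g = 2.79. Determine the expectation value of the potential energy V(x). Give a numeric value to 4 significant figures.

⟨V⟩ = ∫ V(x)·|ψ|² dx / ∫|ψ|² dx.
With sin²θ = (1 − cos2θ)/2 on 0 ≤ x ≤ d: ∫sin²(nπx/d) dx = d/2, ∫x·sin²(nπx/d) dx = d²/4, ∫x²·sin²(nπx/d) dx = d³·(1/6 − 1/(4n²π²)); higher powers xᵏ the same way, integrating xᵏ·cos(2nπx/d) by parts.
State is unnormalized: ∫|ψ|² dx = 3.8800, and ∫ψ*·V(x)·ψ dx = 7604.6, so ⟨V⟩ = 7604.6 / 3.8800.
⟨V⟩ = 1959.9.

1960.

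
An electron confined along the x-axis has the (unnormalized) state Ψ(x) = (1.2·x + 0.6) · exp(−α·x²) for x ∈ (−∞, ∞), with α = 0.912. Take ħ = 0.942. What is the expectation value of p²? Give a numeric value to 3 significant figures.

1.66

p² Ψ = −ħ² d²Ψ/dx²; ⟨p²⟩ = −ħ² ∫ Ψ*·Ψ'' dx / ∫|Ψ|² dx.
Expand each integrand as polynomial × e^(−2αx²) and use ∫x^(2j)·e^(−2αx²) dx = (2j−1)!!/(4α)^j · √(π/(2α)), odd powers → 0; here √(π/(2α)) = 1.3124. Differentiate with the product rule, d/dx e^(−αx²) = −2αx·e^(−αx²).
State is unnormalized: ∫|Ψ|² dx = 0.99051, and ∫Ψ*·(−ħ² Ψ'') dx = 1.6401, so ⟨p²⟩ = 1.6401 / 0.99051.
⟨p²⟩ = 1.6558.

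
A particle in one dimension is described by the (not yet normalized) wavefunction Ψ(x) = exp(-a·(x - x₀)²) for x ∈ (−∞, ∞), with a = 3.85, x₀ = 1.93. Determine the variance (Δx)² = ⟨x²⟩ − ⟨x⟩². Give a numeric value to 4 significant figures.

0.06494

Compute ⟨x⟩ and ⟨x²⟩ separately, then (Δx)² = ⟨x²⟩ − ⟨x⟩².
Gaussian moments (u = x − x₀): ∫u^(2j)·e^(−2au²) du = (2j−1)!!/(4a)^j · √(π/(2a)), odd powers integrate to 0; here √(π/(2a)) = 0.63875.
Normalization: ∫|Ψ|² dx = 0.63875.
⟨x⟩ = 1.9300 and ⟨x²⟩ = 3.7898.
(Δx)² = 3.7898 − (1.9300)² = 0.064935.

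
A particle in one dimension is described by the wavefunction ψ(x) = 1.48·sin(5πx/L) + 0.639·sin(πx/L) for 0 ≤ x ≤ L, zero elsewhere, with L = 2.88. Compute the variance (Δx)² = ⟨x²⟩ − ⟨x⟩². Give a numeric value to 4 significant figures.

Compute ⟨x⟩ and ⟨x²⟩ separately, then (Δx)² = ⟨x²⟩ − ⟨x⟩².
On 0 ≤ x ≤ L (j ≠ l): ∫sin²(jπx/L) dx = L/2, ∫sin(jπx/L)·sin(lπx/L) dx = 0; diagonal moments ∫x·sin²(jπx/L) dx = L²/4, ∫x²·sin²(jπx/L) dx = L³·(1/6 − 1/(4j²π²)); cross terms ∫x·sin(jπx/L)·sin(lπx/L) dx = 0 for j + l even and −4jlL²/(π²(j² − l²)²) for j + l odd, ∫x²·sin(jπx/L)·sin(lπx/L) dx = (−1)^(j+l)·4jlL³/(π²(j² − l²)²); higher powers the same way via product-to-sum and parts.
Normalization: ∫|ψ|² dx = 3.7422.
⟨x⟩ = 1.4400 and ⟨x²⟩ = 2.7271.
(Δx)² = 2.7271 − (1.4400)² = 0.65349.

0.6535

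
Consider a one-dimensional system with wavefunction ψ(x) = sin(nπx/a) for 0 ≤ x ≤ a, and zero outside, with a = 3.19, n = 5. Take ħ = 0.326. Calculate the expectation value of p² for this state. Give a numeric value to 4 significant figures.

p² ψ = −ħ² d²ψ/dx²; ⟨p²⟩ = −ħ² ∫ ψ*·ψ'' dx / ∫|ψ|² dx.
d/dx sin(nπx/a) = (nπ/a)·cos(nπx/a) and d²/dx² sin(nπx/a) = −(nπ/a)²·sin(nπx/a); on 0 ≤ x ≤ a, ∫sin²(nπx/a) dx = a/2 and ∫sin(nπx/a)·cos(nπx/a) dx = 0.
State is unnormalized: ∫|ψ|² dx = 1.5950, and ∫ψ*·(−ħ² ψ'') dx = 4.1101, so ⟨p²⟩ = 4.1101 / 1.5950.
⟨p²⟩ = 2.5769.

2.577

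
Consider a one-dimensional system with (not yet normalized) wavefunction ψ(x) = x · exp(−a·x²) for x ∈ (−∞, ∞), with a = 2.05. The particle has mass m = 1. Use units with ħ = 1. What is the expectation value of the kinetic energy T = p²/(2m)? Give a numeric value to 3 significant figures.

3.08

T = −(ħ²/2m) d²/dx², so ⟨T⟩ = −(ħ²/2m) ∫ ψ*·ψ'' dx / ∫|ψ|² dx; with m = 1.
Expand each integrand as polynomial × e^(−2ax²) and use ∫x^(2j)·e^(−2ax²) dx = (2j−1)!!/(4a)^j · √(π/(2a)), odd powers → 0; here √(π/(2a)) = 0.87535. Differentiate with the product rule, d/dx e^(−ax²) = −2ax·e^(−ax²).
State is unnormalized: ∫|ψ|² dx = 0.10675, and ∫ψ*·(−ħ²/2m · ψ'') dx = 0.32826, so ⟨T⟩ = 0.32826 / 0.10675.
⟨T⟩ = 3.0750.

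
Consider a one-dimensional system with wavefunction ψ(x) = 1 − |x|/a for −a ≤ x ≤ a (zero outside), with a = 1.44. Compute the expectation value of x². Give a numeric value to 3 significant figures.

0.207

⟨x²⟩ = ∫ x²·|ψ|² dx / ∫|ψ|² dx (integrals over the domain).
ψ is even, so ∫ over [−a, a] = 2∫₀ᵃ with ψ = 1 − x/a there: ∫₀ᵃ (1 − x/a)² dx = a/3, ∫₀ᵃ x²(1 − x/a)² dx = a³/30, ∫₀ᵃ x⁴(1 − x/a)² dx = a⁵/105.
State is unnormalized: ∫|ψ|² dx = 0.96000, and ∫ψ*·x²·ψ dx = 0.19907, so ⟨x²⟩ = 0.19907 / 0.96000.
⟨x²⟩ = 0.20736.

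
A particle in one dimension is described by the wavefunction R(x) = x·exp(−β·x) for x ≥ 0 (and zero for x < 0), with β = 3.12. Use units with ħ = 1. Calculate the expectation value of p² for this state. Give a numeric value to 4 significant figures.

p² R = −ħ² d²R/dx²; ⟨p²⟩ = −ħ² ∫ R*·R'' dx / ∫|R|² dx.
Differentiate x·exp(−β·x) with the product rule; every integrand then reduces to terms xʲ·e^(−2βx) on [0, ∞), with ∫₀^∞ xʲ·e^(−2βx) dx = j!/(2β)^(j+1).
State is unnormalized: ∫|R|² dx = 0.0082314, and ∫R*·(−ħ² R'') dx = 0.080128, so ⟨p²⟩ = 0.080128 / 0.0082314.
⟨p²⟩ = 9.7344.

9.734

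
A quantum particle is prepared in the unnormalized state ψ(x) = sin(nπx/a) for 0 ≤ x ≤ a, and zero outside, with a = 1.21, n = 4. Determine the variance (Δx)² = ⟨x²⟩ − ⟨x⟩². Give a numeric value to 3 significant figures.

Compute ⟨x⟩ and ⟨x²⟩ separately, then (Δx)² = ⟨x²⟩ − ⟨x⟩².
With sin²θ = (1 − cos2θ)/2 on 0 ≤ x ≤ a: ∫sin²(nπx/a) dx = a/2, ∫x·sin²(nπx/a) dx = a²/4, ∫x²·sin²(nπx/a) dx = a³·(1/6 − 1/(4n²π²)); higher powers xᵏ the same way, integrating xᵏ·cos(2nπx/a) by parts.
Normalization: ∫|ψ|² dx = 0.60500.
⟨x⟩ = 0.60500 and ⟨x²⟩ = 0.48340.
(Δx)² = 0.48340 − (0.60500)² = 0.11737.

0.117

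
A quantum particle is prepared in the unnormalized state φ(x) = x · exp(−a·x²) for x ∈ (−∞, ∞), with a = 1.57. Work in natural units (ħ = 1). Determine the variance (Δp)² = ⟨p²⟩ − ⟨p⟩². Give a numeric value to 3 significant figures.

Compute ⟨p⟩ and ⟨p²⟩ separately; (Δp)² = ⟨p²⟩ − ⟨p⟩².
Expand each integrand as polynomial × e^(−2ax²) and use ∫x^(2j)·e^(−2ax²) dx = (2j−1)!!/(4a)^j · √(π/(2a)), odd powers → 0; here √(π/(2a)) = 1.0003. Differentiate with the product rule, d/dx e^(−ax²) = −2ax·e^(−ax²).
Normalization: ∫|φ|² dx = 0.15928.
⟨p⟩ = 0.0000 and ⟨p²⟩ = 4.7100.
(Δp)² = 4.7100 − (0.0000)² = 4.7100.

4.71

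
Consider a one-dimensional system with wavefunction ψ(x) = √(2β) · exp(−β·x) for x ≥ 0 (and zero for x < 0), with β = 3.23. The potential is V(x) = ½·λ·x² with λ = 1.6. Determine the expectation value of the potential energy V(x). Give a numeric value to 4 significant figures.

⟨V⟩ = ∫ V(x)·|ψ|² dx.
Every integrand reduces to terms xʲ·e^(−2βx) on [0, ∞); use ∫₀^∞ xʲ·e^(−2βx) dx = j!/(2β)^(j+1).
⟨V⟩ = 0.038340.

0.03834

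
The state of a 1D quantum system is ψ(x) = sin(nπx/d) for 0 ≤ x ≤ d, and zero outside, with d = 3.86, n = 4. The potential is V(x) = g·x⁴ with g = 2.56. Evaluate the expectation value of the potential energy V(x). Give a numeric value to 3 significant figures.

110.

⟨V⟩ = ∫ V(x)·|ψ|² dx / ∫|ψ|² dx.
With sin²θ = (1 − cos2θ)/2 on 0 ≤ x ≤ d: ∫sin²(nπx/d) dx = d/2, ∫x·sin²(nπx/d) dx = d²/4, ∫x²·sin²(nπx/d) dx = d³·(1/6 − 1/(4n²π²)); higher powers xᵏ the same way, integrating xᵏ·cos(2nπx/d) by parts.
State is unnormalized: ∫|ψ|² dx = 1.9300, and ∫ψ*·V(x)·ψ dx = 212.49, so ⟨V⟩ = 212.49 / 1.9300.
⟨V⟩ = 110.10.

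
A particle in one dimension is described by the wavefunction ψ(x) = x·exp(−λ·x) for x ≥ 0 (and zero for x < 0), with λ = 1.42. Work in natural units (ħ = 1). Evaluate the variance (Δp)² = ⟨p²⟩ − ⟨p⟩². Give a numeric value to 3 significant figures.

2.02

Compute ⟨p⟩ and ⟨p²⟩ separately; (Δp)² = ⟨p²⟩ − ⟨p⟩².
Differentiate x·exp(−λ·x) with the product rule; every integrand then reduces to terms xʲ·e^(−2λx) on [0, ∞), with ∫₀^∞ xʲ·e^(−2λx) dx = j!/(2λ)^(j+1).
Normalization: ∫|ψ|² dx = 0.087312.
⟨p⟩ = 0.0000 and ⟨p²⟩ = 2.0164.
(Δp)² = 2.0164 − (0.0000)² = 2.0164.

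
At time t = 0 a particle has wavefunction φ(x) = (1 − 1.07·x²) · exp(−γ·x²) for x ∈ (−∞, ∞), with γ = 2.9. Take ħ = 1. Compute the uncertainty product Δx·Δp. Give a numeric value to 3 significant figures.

Δx = √(⟨x²⟩−⟨x⟩²), Δp = √(⟨p²⟩−⟨p⟩²).
Expand each integrand as polynomial × e^(−2γx²) and use ∫x^(2j)·e^(−2γx²) dx = (2j−1)!!/(4γ)^j · √(π/(2γ)), odd powers → 0; here √(π/(2γ)) = 0.73597. Differentiate with the product rule, d/dx e^(−γx²) = −2γx·e^(−γx²).
Normalization: ∫|φ|² dx = 0.61898.
⟨x⟩ = 0.0000, ⟨x²⟩ = 0.058853 ⇒ Δx = 0.24260.
⟨p⟩ = 0.0000, ⟨p²⟩ = 4.2896 ⇒ Δp = 2.0711.
Δx·Δp = 0.50245.

0.502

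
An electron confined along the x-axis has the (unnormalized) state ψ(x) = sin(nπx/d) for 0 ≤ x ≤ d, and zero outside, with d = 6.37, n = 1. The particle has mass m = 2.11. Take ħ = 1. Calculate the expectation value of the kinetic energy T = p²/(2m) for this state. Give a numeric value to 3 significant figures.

0.0576

T = −(ħ²/2m) d²/dx², so ⟨T⟩ = −(ħ²/2m) ∫ ψ*·ψ'' dx / ∫|ψ|² dx; with m = 2.11.
d/dx sin(nπx/d) = (nπ/d)·cos(nπx/d) and d²/dx² sin(nπx/d) = −(nπ/d)²·sin(nπx/d); on 0 ≤ x ≤ d, ∫sin²(nπx/d) dx = d/2 and ∫sin(nπx/d)·cos(nπx/d) dx = 0.
State is unnormalized: ∫|ψ|² dx = 3.1850, and ∫ψ*·(−ħ²/2m · ψ'') dx = 0.18358, so ⟨T⟩ = 0.18358 / 3.1850.
⟨T⟩ = 0.057638.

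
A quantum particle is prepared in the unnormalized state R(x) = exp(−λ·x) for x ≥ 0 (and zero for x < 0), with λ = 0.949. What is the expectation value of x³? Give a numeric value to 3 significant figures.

⟨x³⟩ = ∫ x³·|R|² dx / ∫|R|² dx (integrals over the domain).
Every integrand reduces to terms xʲ·e^(−2λx) on [0, ∞); use ∫₀^∞ xʲ·e^(−2λx) dx = j!/(2λ)^(j+1).
State is unnormalized: ∫|R|² dx = 0.52687, and ∫R*·x³·R dx = 0.46235, so ⟨x³⟩ = 0.46235 / 0.52687.
⟨x³⟩ = 0.87753.

0.878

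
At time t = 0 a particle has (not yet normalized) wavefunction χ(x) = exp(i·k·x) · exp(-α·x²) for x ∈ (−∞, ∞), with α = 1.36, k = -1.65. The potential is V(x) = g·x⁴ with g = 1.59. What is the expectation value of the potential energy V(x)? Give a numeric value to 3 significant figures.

0.161

⟨V⟩ = ∫ V(x)·|χ|² dx / ∫|χ|² dx.
Gaussian moments: ∫x^(2j)·e^(−2αx²) dx = (2j−1)!!/(4α)^j · √(π/(2α)), odd powers integrate to 0; here √(π/(2α)) = 1.0747.
State is unnormalized: ∫|χ|² dx = 1.0747, and ∫χ*·V(x)·χ dx = 0.17323, so ⟨V⟩ = 0.17323 / 1.0747.
⟨V⟩ = 0.16118.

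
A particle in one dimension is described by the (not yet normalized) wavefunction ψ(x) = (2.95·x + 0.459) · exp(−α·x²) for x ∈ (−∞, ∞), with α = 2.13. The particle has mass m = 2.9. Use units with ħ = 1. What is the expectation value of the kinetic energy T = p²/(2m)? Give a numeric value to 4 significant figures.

0.9761

T = −(ħ²/2m) d²/dx², so ⟨T⟩ = −(ħ²/2m) ∫ ψ*·ψ'' dx / ∫|ψ|² dx; with m = 2.9.
Expand each integrand as polynomial × e^(−2αx²) and use ∫x^(2j)·e^(−2αx²) dx = (2j−1)!!/(4α)^j · √(π/(2α)), odd powers → 0; here √(π/(2α)) = 0.85876. Differentiate with the product rule, d/dx e^(−αx²) = −2αx·e^(−αx²).
State is unnormalized: ∫|ψ|² dx = 1.0581, and ∫ψ*·(−ħ²/2m · ψ'') dx = 1.0328, so ⟨T⟩ = 1.0328 / 1.0581.
⟨T⟩ = 0.97613.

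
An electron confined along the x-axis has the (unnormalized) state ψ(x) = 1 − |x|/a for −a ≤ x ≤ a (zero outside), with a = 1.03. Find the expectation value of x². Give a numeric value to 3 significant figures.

⟨x²⟩ = ∫ x²·|ψ|² dx / ∫|ψ|² dx (integrals over the domain).
ψ is even, so ∫ over [−a, a] = 2∫₀ᵃ with ψ = 1 − x/a there: ∫₀ᵃ (1 − x/a)² dx = a/3, ∫₀ᵃ x²(1 − x/a)² dx = a³/30, ∫₀ᵃ x⁴(1 − x/a)² dx = a⁵/105.
State is unnormalized: ∫|ψ|² dx = 0.68667, and ∫ψ*·x²·ψ dx = 0.072848, so ⟨x²⟩ = 0.072848 / 0.68667.
⟨x²⟩ = 0.10609.

0.106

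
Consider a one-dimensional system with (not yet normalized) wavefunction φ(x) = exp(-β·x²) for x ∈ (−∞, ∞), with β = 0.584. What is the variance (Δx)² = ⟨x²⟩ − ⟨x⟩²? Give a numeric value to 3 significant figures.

Compute ⟨x⟩ and ⟨x²⟩ separately, then (Δx)² = ⟨x²⟩ − ⟨x⟩².
Gaussian moments: ∫x^(2j)·e^(−2βx²) dx = (2j−1)!!/(4β)^j · √(π/(2β)), odd powers integrate to 0; here √(π/(2β)) = 1.6400.
Normalization: ∫|φ|² dx = 1.6400.
⟨x⟩ = 0.0000 and ⟨x²⟩ = 0.42808.
(Δx)² = 0.42808 − (0.0000)² = 0.42808.

0.428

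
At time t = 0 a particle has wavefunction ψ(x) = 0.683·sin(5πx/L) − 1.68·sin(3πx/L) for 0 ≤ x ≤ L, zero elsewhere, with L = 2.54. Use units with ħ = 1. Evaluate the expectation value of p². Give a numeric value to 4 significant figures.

p² ψ = −ħ² d²ψ/dx²; ⟨p²⟩ = −ħ² ∫ ψ*·ψ'' dx / ∫|ψ|² dx.
d²/dx² sin(jπx/L) = −(jπ/L)²·sin(jπx/L); on 0 ≤ x ≤ L, ∫sin²(jπx/L) dx = L/2 and ∫sin(jπx/L)·sin(lπx/L) dx = 0 for j ≠ l, so only diagonal terms survive in ∫|ψ|² and ∫ψ·ψ″; ∫ψ·ψ′ dx = [ψ²/2] between the walls = 0.
State is unnormalized: ∫|ψ|² dx = 4.1769, and ∫ψ*·(−ħ² ψ'') dx = 72.009, so ⟨p²⟩ = 72.009 / 4.1769.
⟨p²⟩ = 17.240.

17.24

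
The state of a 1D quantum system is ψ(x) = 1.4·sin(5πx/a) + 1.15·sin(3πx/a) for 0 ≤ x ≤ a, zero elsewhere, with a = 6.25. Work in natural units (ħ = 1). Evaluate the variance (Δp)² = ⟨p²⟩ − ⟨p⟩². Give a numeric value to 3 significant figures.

4.69

Compute ⟨p⟩ and ⟨p²⟩ separately; (Δp)² = ⟨p²⟩ − ⟨p⟩².
d²/dx² sin(jπx/a) = −(jπ/a)²·sin(jπx/a); on 0 ≤ x ≤ a, ∫sin²(jπx/a) dx = a/2 and ∫sin(jπx/a)·sin(lπx/a) dx = 0 for j ≠ l, so only diagonal terms survive in ∫|ψ|² and ∫ψ·ψ″; ∫ψ·ψ′ dx = [ψ²/2] between the walls = 0.
Normalization: ∫|ψ|² dx = 10.258.
⟨p⟩ = 0.0000 and ⟨p²⟩ = 4.6878.
(Δp)² = 4.6878 − (0.0000)² = 4.6878.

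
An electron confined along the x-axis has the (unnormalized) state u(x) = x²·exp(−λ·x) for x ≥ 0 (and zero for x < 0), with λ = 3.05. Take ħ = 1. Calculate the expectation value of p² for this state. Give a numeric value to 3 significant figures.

p² u = −ħ² d²u/dx²; ⟨p²⟩ = −ħ² ∫ u*·u'' dx / ∫|u|² dx.
Differentiate x²·exp(−λ·x) with the product rule; every integrand then reduces to terms xʲ·e^(−2λx) on [0, ∞), with ∫₀^∞ xʲ·e^(−2λx) dx = j!/(2λ)^(j+1).
State is unnormalized: ∫|u|² dx = 0.0028416, and ∫u*·(−ħ² u'') dx = 0.0088113, so ⟨p²⟩ = 0.0088113 / 0.0028416.
⟨p²⟩ = 3.1008.

3.10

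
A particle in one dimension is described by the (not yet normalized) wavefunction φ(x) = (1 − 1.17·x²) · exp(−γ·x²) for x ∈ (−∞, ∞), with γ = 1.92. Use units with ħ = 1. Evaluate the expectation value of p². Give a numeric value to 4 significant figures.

p² φ = −ħ² d²φ/dx²; ⟨p²⟩ = −ħ² ∫ φ*·φ'' dx / ∫|φ|² dx.
Expand each integrand as polynomial × e^(−2γx²) and use ∫x^(2j)·e^(−2γx²) dx = (2j−1)!!/(4γ)^j · √(π/(2γ)), odd powers → 0; here √(π/(2γ)) = 0.90450. Differentiate with the product rule, d/dx e^(−γx²) = −2γx·e^(−γx²).
State is unnormalized: ∫|φ|² dx = 0.69189, and ∫φ*·(−ħ² φ'') dx = 2.5479, so ⟨p²⟩ = 2.5479 / 0.69189.
⟨p²⟩ = 3.6826.

3.683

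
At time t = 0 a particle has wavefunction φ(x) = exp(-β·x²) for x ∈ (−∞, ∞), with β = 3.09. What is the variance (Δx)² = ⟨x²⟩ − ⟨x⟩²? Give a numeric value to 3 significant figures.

0.0809

Compute ⟨x⟩ and ⟨x²⟩ separately, then (Δx)² = ⟨x²⟩ − ⟨x⟩².
Gaussian moments: ∫x^(2j)·e^(−2βx²) dx = (2j−1)!!/(4β)^j · √(π/(2β)), odd powers integrate to 0; here √(π/(2β)) = 0.71299.
Normalization: ∫|φ|² dx = 0.71299.
⟨x⟩ = 0.0000 and ⟨x²⟩ = 0.080906.
(Δx)² = 0.080906 − (0.0000)² = 0.080906.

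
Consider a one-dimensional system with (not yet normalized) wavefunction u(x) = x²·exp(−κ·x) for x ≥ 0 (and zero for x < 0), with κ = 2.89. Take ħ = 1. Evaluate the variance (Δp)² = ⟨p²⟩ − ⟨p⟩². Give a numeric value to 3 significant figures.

2.78

Compute ⟨p⟩ and ⟨p²⟩ separately; (Δp)² = ⟨p²⟩ − ⟨p⟩².
Differentiate x²·exp(−κ·x) with the product rule; every integrand then reduces to terms xʲ·e^(−2κx) on [0, ∞), with ∫₀^∞ xʲ·e^(−2κx) dx = j!/(2κ)^(j+1).
Normalization: ∫|u|² dx = 0.0037202.
⟨p⟩ = 0.0000 and ⟨p²⟩ = 2.7840.
(Δp)² = 2.7840 − (0.0000)² = 2.7840.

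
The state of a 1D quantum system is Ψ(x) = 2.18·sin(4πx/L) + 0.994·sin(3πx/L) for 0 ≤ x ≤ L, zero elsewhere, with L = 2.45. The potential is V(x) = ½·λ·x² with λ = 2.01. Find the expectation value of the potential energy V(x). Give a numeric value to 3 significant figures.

1.09

⟨V⟩ = ∫ V(x)·|Ψ|² dx / ∫|Ψ|² dx.
On 0 ≤ x ≤ L (j ≠ l): ∫sin²(jπx/L) dx = L/2, ∫sin(jπx/L)·sin(lπx/L) dx = 0; diagonal moments ∫x·sin²(jπx/L) dx = L²/4, ∫x²·sin²(jπx/L) dx = L³·(1/6 − 1/(4j²π²)); cross terms ∫x·sin(jπx/L)·sin(lπx/L) dx = 0 for j + l even and −4jlL²/(π²(j² − l²)²) for j + l odd, ∫x²·sin(jπx/L)·sin(lπx/L) dx = (−1)^(j+l)·4jlL³/(π²(j² − l²)²); higher powers the same way via product-to-sum and parts.
State is unnormalized: ∫|Ψ|² dx = 7.0320, and ∫Ψ*·V(x)·Ψ dx = 7.6305, so ⟨V⟩ = 7.6305 / 7.0320.
⟨V⟩ = 1.0851.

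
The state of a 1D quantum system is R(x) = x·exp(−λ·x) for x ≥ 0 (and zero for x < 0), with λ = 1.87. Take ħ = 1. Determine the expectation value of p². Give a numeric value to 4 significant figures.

3.497

p² R = −ħ² d²R/dx²; ⟨p²⟩ = −ħ² ∫ R*·R'' dx / ∫|R|² dx.
Differentiate x·exp(−λ·x) with the product rule; every integrand then reduces to terms xʲ·e^(−2λx) on [0, ∞), with ∫₀^∞ xʲ·e^(−2λx) dx = j!/(2λ)^(j+1).
State is unnormalized: ∫|R|² dx = 0.038231, and ∫R*·(−ħ² R'') dx = 0.13369, so ⟨p²⟩ = 0.13369 / 0.038231.
⟨p²⟩ = 3.4969.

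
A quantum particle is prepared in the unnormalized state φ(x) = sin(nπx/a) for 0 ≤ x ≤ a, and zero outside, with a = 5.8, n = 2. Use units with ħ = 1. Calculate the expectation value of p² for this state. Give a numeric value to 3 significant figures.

p² φ = −ħ² d²φ/dx²; ⟨p²⟩ = −ħ² ∫ φ*·φ'' dx / ∫|φ|² dx.
d/dx sin(nπx/a) = (nπ/a)·cos(nπx/a) and d²/dx² sin(nπx/a) = −(nπ/a)²·sin(nπx/a); on 0 ≤ x ≤ a, ∫sin²(nπx/a) dx = a/2 and ∫sin(nπx/a)·cos(nπx/a) dx = 0.
State is unnormalized: ∫|φ|² dx = 2.9000, and ∫φ*·(−ħ² φ'') dx = 3.4033, so ⟨p²⟩ = 3.4033 / 2.9000.
⟨p²⟩ = 1.1736.

1.17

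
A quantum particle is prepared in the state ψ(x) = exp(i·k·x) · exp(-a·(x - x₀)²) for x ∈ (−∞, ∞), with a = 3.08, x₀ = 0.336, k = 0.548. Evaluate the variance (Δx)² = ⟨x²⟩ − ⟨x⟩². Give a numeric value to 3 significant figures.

0.0812

Compute ⟨x⟩ and ⟨x²⟩ separately, then (Δx)² = ⟨x²⟩ − ⟨x⟩².
Gaussian moments (u = x − x₀): ∫u^(2j)·e^(−2au²) du = (2j−1)!!/(4a)^j · √(π/(2a)), odd powers integrate to 0; here √(π/(2a)) = 0.71414.
Normalization: ∫|ψ|² dx = 0.71414.
⟨x⟩ = 0.33600 and ⟨x²⟩ = 0.19406.
(Δx)² = 0.19406 − (0.33600)² = 0.081169.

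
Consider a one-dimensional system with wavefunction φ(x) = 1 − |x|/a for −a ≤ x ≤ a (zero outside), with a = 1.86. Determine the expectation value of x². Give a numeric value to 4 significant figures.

⟨x²⟩ = ∫ x²·|φ|² dx / ∫|φ|² dx (integrals over the domain).
φ is even, so ∫ over [−a, a] = 2∫₀ᵃ with φ = 1 − x/a there: ∫₀ᵃ (1 − x/a)² dx = a/3, ∫₀ᵃ x²(1 − x/a)² dx = a³/30, ∫₀ᵃ x⁴(1 − x/a)² dx = a⁵/105.
State is unnormalized: ∫|φ|² dx = 1.2400, and ∫φ*·x²·φ dx = 0.42899, so ⟨x²⟩ = 0.42899 / 1.2400.
⟨x²⟩ = 0.34596.

0.3460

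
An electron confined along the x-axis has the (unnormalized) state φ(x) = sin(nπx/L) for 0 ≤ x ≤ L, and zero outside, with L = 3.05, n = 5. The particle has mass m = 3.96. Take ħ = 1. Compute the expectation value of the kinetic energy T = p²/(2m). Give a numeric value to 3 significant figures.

3.35

T = −(ħ²/2m) d²/dx², so ⟨T⟩ = −(ħ²/2m) ∫ φ*·φ'' dx / ∫|φ|² dx; with m = 3.96.
d/dx sin(nπx/L) = (nπ/L)·cos(nπx/L) and d²/dx² sin(nπx/L) = −(nπ/L)²·sin(nπx/L); on 0 ≤ x ≤ L, ∫sin²(nπx/L) dx = L/2 and ∫sin(nπx/L)·cos(nπx/L) dx = 0.
State is unnormalized: ∫|φ|² dx = 1.5250, and ∫φ*·(−ħ²/2m · φ'') dx = 5.1072, so ⟨T⟩ = 5.1072 / 1.5250.
⟨T⟩ = 3.3490.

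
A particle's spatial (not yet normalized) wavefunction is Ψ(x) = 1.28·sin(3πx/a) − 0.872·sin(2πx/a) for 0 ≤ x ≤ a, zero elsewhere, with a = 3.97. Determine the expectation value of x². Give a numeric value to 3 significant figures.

7.98

⟨x²⟩ = ∫ x²·|Ψ|² dx / ∫|Ψ|² dx (integrals over the domain).
On 0 ≤ x ≤ a (j ≠ l): ∫sin²(jπx/a) dx = a/2, ∫sin(jπx/a)·sin(lπx/a) dx = 0; diagonal moments ∫x·sin²(jπx/a) dx = a²/4, ∫x²·sin²(jπx/a) dx = a³·(1/6 − 1/(4j²π²)); cross terms ∫x·sin(jπx/a)·sin(lπx/a) dx = 0 for j + l even and −4jla²/(π²(j² − l²)²) for j + l odd, ∫x²·sin(jπx/a)·sin(lπx/a) dx = (−1)^(j+l)·4jla³/(π²(j² − l²)²); higher powers the same way via product-to-sum and parts.
State is unnormalized: ∫|Ψ|² dx = 4.7616, and ∫Ψ*·x²·Ψ dx = 38.012, so ⟨x²⟩ = 38.012 / 4.7616.
⟨x²⟩ = 7.9831.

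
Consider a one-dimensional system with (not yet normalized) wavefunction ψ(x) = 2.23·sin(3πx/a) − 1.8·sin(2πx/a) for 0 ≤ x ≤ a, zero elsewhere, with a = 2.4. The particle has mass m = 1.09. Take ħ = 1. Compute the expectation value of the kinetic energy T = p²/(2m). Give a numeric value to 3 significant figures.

5.52

T = −(ħ²/2m) d²/dx², so ⟨T⟩ = −(ħ²/2m) ∫ ψ*·ψ'' dx / ∫|ψ|² dx; with m = 1.09.
d²/dx² sin(jπx/a) = −(jπ/a)²·sin(jπx/a); on 0 ≤ x ≤ a, ∫sin²(jπx/a) dx = a/2 and ∫sin(jπx/a)·sin(lπx/a) dx = 0 for j ≠ l, so only diagonal terms survive in ∫|ψ|² and ∫ψ·ψ″; ∫ψ·ψ′ dx = [ψ²/2] between the walls = 0.
State is unnormalized: ∫|ψ|² dx = 9.8555, and ∫ψ*·(−ħ²/2m · ψ'') dx = 54.438, so ⟨T⟩ = 54.438 / 9.8555.
⟨T⟩ = 5.5236.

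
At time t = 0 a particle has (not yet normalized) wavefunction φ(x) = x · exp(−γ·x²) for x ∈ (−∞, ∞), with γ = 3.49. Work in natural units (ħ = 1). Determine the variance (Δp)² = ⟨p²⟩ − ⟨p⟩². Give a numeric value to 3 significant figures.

10.5

Compute ⟨p⟩ and ⟨p²⟩ separately; (Δp)² = ⟨p²⟩ − ⟨p⟩².
Expand each integrand as polynomial × e^(−2γx²) and use ∫x^(2j)·e^(−2γx²) dx = (2j−1)!!/(4γ)^j · √(π/(2γ)), odd powers → 0; here √(π/(2γ)) = 0.67088. Differentiate with the product rule, d/dx e^(−γx²) = −2γx·e^(−γx²).
Normalization: ∫|φ|² dx = 0.048058.
⟨p⟩ = 0.0000 and ⟨p²⟩ = 10.470.
(Δp)² = 10.470 − (0.0000)² = 10.470.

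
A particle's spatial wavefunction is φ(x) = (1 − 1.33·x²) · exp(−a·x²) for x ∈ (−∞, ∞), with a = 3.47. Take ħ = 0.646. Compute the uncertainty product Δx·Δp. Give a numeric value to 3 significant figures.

0.325

Δx = √(⟨x²⟩−⟨x⟩²), Δp = √(⟨p²⟩−⟨p⟩²).
Expand each integrand as polynomial × e^(−2ax²) and use ∫x^(2j)·e^(−2ax²) dx = (2j−1)!!/(4a)^j · √(π/(2a)), odd powers → 0; here √(π/(2a)) = 0.67281. Differentiate with the product rule, d/dx e^(−ax²) = −2ax·e^(−ax²).
Normalization: ∫|φ|² dx = 0.56241.
⟨x⟩ = 0.0000, ⟨x²⟩ = 0.048507 ⇒ Δx = 0.22024.
⟨p⟩ = 0.0000, ⟨p²⟩ = 2.1757 ⇒ Δp = 1.4750.
Δx·Δp = 0.32487.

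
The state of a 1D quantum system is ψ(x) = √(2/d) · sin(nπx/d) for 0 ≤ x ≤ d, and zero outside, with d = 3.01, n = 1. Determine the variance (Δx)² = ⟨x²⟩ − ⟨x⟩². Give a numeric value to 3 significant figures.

0.296

Compute ⟨x⟩ and ⟨x²⟩ separately, then (Δx)² = ⟨x²⟩ − ⟨x⟩².
With sin²θ = (1 − cos2θ)/2 on 0 ≤ x ≤ d: ∫sin²(nπx/d) dx = d/2, ∫x·sin²(nπx/d) dx = d²/4, ∫x²·sin²(nπx/d) dx = d³·(1/6 − 1/(4n²π²)); higher powers xᵏ the same way, integrating xᵏ·cos(2nπx/d) by parts.
⟨x⟩ = 1.5050 and ⟨x²⟩ = 2.5610.
(Δx)² = 2.5610 − (1.5050)² = 0.29602.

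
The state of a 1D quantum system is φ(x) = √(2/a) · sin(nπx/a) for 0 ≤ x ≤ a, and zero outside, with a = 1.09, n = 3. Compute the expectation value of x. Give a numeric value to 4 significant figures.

⟨x⟩ = ∫ x·|φ|² dx (integrals over the domain).
With sin²θ = (1 − cos2θ)/2 on 0 ≤ x ≤ a: ∫sin²(nπx/a) dx = a/2, ∫x·sin²(nπx/a) dx = a²/4, ∫x²·sin²(nπx/a) dx = a³·(1/6 − 1/(4n²π²)); higher powers xᵏ the same way, integrating xᵏ·cos(2nπx/a) by parts.
⟨x⟩ = 0.54500.

0.5450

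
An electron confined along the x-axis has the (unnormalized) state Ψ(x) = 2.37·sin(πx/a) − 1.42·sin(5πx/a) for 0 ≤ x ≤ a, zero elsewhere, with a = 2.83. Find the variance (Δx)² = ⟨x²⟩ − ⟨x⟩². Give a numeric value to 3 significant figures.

Compute ⟨x⟩ and ⟨x²⟩ separately, then (Δx)² = ⟨x²⟩ − ⟨x⟩².
On 0 ≤ x ≤ a (j ≠ l): ∫sin²(jπx/a) dx = a/2, ∫sin(jπx/a)·sin(lπx/a) dx = 0; diagonal moments ∫x·sin²(jπx/a) dx = a²/4, ∫x²·sin²(jπx/a) dx = a³·(1/6 − 1/(4j²π²)); cross terms ∫x·sin(jπx/a)·sin(lπx/a) dx = 0 for j + l even and −4jla²/(π²(j² − l²)²) for j + l odd, ∫x²·sin(jπx/a)·sin(lπx/a) dx = (−1)^(j+l)·4jla³/(π²(j² − l²)²); higher powers the same way via product-to-sum and parts.
Normalization: ∫|Ψ|² dx = 10.801.
⟨x⟩ = 1.4150 and ⟨x²⟩ = 2.3171.
(Δx)² = 2.3171 − (1.4150)² = 0.31487.

0.315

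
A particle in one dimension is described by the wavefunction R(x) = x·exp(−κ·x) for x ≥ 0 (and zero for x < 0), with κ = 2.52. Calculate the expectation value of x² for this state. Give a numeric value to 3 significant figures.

⟨x²⟩ = ∫ x²·|R|² dx / ∫|R|² dx (integrals over the domain).
Every integrand reduces to terms xʲ·e^(−2κx) on [0, ∞); use ∫₀^∞ xʲ·e^(−2κx) dx = j!/(2κ)^(j+1).
State is unnormalized: ∫|R|² dx = 0.015622, and ∫R*·x²·R dx = 0.0073800, so ⟨x²⟩ = 0.0073800 / 0.015622.
⟨x²⟩ = 0.47241.

0.472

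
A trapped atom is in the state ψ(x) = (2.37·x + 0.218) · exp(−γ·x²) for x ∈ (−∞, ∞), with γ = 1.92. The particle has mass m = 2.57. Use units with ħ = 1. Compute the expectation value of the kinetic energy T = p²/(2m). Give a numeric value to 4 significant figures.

1.075

T = −(ħ²/2m) d²/dx², so ⟨T⟩ = −(ħ²/2m) ∫ ψ*·ψ'' dx / ∫|ψ|² dx; with m = 2.57.
Expand each integrand as polynomial × e^(−2γx²) and use ∫x^(2j)·e^(−2γx²) dx = (2j−1)!!/(4γ)^j · √(π/(2γ)), odd powers → 0; here √(π/(2γ)) = 0.90450. Differentiate with the product rule, d/dx e^(−γx²) = −2γx·e^(−γx²).
State is unnormalized: ∫|ψ|² dx = 0.70451, and ∫ψ*·(−ħ²/2m · ψ'') dx = 0.75737, so ⟨T⟩ = 0.75737 / 0.70451.
⟨T⟩ = 1.0750.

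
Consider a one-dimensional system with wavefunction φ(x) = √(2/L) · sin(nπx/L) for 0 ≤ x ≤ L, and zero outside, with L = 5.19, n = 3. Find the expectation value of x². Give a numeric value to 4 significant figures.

⟨x²⟩ = ∫ x²·|φ|² dx (integrals over the domain).
With sin²θ = (1 − cos2θ)/2 on 0 ≤ x ≤ L: ∫sin²(nπx/L) dx = L/2, ∫x·sin²(nπx/L) dx = L²/4, ∫x²·sin²(nπx/L) dx = L³·(1/6 − 1/(4n²π²)); higher powers xᵏ the same way, integrating xᵏ·cos(2nπx/L) by parts.
⟨x²⟩ = 8.8271.

8.827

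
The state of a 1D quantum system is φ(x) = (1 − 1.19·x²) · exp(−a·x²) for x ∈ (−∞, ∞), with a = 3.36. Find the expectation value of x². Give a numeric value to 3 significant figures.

⟨x²⟩ = ∫ x²·|φ|² dx / ∫|φ|² dx (integrals over the domain).
Expand each integrand as polynomial × e^(−2ax²) and use ∫x^(2j)·e^(−2ax²) dx = (2j−1)!!/(4a)^j · √(π/(2a)), odd powers → 0; here √(π/(2a)) = 0.68374.
State is unnormalized: ∫|φ|² dx = 0.57874, and ∫φ*·x²·φ dx = 0.029829, so ⟨x²⟩ = 0.029829 / 0.57874.
⟨x²⟩ = 0.051542.

0.0515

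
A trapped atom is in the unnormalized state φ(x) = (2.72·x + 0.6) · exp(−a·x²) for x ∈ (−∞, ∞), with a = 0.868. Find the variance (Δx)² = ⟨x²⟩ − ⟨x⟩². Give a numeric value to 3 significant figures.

Compute ⟨x⟩ and ⟨x²⟩ separately, then (Δx)² = ⟨x²⟩ − ⟨x⟩².
Expand each integrand as polynomial × e^(−2ax²) and use ∫x^(2j)·e^(−2ax²) dx = (2j−1)!!/(4a)^j · √(π/(2a)), odd powers → 0; here √(π/(2a)) = 1.3452.
Normalization: ∫|φ|² dx = 3.3508.
⟨x⟩ = 0.37741 and ⟨x²⟩ = 0.78080.
(Δx)² = 0.78080 − (0.37741)² = 0.63836.

0.638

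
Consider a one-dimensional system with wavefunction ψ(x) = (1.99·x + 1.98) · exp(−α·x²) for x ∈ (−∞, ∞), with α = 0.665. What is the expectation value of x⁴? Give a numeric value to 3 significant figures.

0.891

⟨x⁴⟩ = ∫ x⁴·|ψ|² dx / ∫|ψ|² dx (integrals over the domain).
Expand each integrand as polynomial × e^(−2αx²) and use ∫x^(2j)·e^(−2αx²) dx = (2j−1)!!/(4α)^j · √(π/(2α)), odd powers → 0; here √(π/(2α)) = 1.5369.
State is unnormalized: ∫|ψ|² dx = 8.3134, and ∫ψ*·x⁴·ψ dx = 7.4054, so ⟨x⁴⟩ = 7.4054 / 8.3134.
⟨x⁴⟩ = 0.89077.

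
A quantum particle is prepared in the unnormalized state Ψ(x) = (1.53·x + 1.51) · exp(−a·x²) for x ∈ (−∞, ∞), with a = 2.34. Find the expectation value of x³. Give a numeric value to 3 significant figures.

⟨x³⟩ = ∫ x³·|Ψ|² dx / ∫|Ψ|² dx (integrals over the domain).
Expand each integrand as polynomial × e^(−2ax²) and use ∫x^(2j)·e^(−2ax²) dx = (2j−1)!!/(4a)^j · √(π/(2a)), odd powers → 0; here √(π/(2a)) = 0.81932.
State is unnormalized: ∫|Ψ|² dx = 2.0730, and ∫Ψ*·x³·Ψ dx = 0.12963, so ⟨x³⟩ = 0.12963 / 2.0730.
⟨x³⟩ = 0.062534.

0.0625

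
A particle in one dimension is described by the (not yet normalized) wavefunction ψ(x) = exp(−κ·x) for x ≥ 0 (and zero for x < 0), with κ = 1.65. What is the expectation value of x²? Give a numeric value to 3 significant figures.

0.184

⟨x²⟩ = ∫ x²·|ψ|² dx / ∫|ψ|² dx (integrals over the domain).
Every integrand reduces to terms xʲ·e^(−2κx) on [0, ∞); use ∫₀^∞ xʲ·e^(−2κx) dx = j!/(2κ)^(j+1).
State is unnormalized: ∫|ψ|² dx = 0.30303, and ∫ψ*·x²·ψ dx = 0.055653, so ⟨x²⟩ = 0.055653 / 0.30303.
⟨x²⟩ = 0.18365.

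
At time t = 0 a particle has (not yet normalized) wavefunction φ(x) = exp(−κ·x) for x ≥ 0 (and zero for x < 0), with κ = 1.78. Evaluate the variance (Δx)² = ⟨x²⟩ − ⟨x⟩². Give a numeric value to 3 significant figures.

0.0789

Compute ⟨x⟩ and ⟨x²⟩ separately, then (Δx)² = ⟨x²⟩ − ⟨x⟩².
Every integrand reduces to terms xʲ·e^(−2κx) on [0, ∞); use ∫₀^∞ xʲ·e^(−2κx) dx = j!/(2κ)^(j+1).
Normalization: ∫|φ|² dx = 0.28090.
⟨x⟩ = 0.28090 and ⟨x²⟩ = 0.15781.
(Δx)² = 0.15781 − (0.28090)² = 0.078904.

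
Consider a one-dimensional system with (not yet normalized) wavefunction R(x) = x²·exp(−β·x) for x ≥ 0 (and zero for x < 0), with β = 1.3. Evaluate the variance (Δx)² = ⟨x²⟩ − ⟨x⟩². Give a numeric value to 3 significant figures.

0.740

Compute ⟨x⟩ and ⟨x²⟩ separately, then (Δx)² = ⟨x²⟩ − ⟨x⟩².
Every integrand reduces to terms xʲ·e^(−2βx) on [0, ∞); use ∫₀^∞ xʲ·e^(−2βx) dx = j!/(2β)^(j+1).
Normalization: ∫|R|² dx = 0.20200.
⟨x⟩ = 1.9231 and ⟨x²⟩ = 4.4379.
(Δx)² = 4.4379 − (1.9231)² = 0.73964.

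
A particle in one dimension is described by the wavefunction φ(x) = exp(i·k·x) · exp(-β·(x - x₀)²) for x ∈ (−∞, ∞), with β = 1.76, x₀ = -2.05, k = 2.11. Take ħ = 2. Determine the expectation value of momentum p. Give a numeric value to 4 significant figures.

p φ = −iħ dφ/dx; then ⟨p⟩ = ∫ φ*·(pφ) dx / ∫|φ|² dx.
Gaussian moments (u = x − x₀): ∫u^(2j)·e^(−2βu²) du = (2j−1)!!/(4β)^j · √(π/(2β)), odd powers integrate to 0; here √(π/(2β)) = 0.94472. Derivatives: φ′ = (ik − 2βu)·φ, φ″ = ((ik − 2βu)² − 2β)·φ; the odd-in-u pieces drop out.
State is unnormalized: ∫|φ|² dx = 0.94472, and ∫φ*·(−iħ φ') dx = 3.9867, so ⟨p⟩ = 3.9867 / 0.94472.
⟨p⟩ = 4.2200.

4.220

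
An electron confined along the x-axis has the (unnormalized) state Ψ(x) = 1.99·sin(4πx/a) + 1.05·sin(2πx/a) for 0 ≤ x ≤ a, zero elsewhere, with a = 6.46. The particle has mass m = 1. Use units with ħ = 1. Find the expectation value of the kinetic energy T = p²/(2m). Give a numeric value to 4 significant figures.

T = −(ħ²/2m) d²/dx², so ⟨T⟩ = −(ħ²/2m) ∫ Ψ*·Ψ'' dx / ∫|Ψ|² dx; with m = 1.
d²/dx² sin(jπx/a) = −(jπ/a)²·sin(jπx/a); on 0 ≤ x ≤ a, ∫sin²(jπx/a) dx = a/2 and ∫sin(jπx/a)·sin(lπx/a) dx = 0 for j ≠ l, so only diagonal terms survive in ∫|Ψ|² and ∫Ψ·Ψ″; ∫Ψ·Ψ′ dx = [Ψ²/2] between the walls = 0.
State is unnormalized: ∫|Ψ|² dx = 16.352, and ∫Ψ*·(−ħ²/2m · Ψ'') dx = 25.885, so ⟨T⟩ = 25.885 / 16.352.
⟨T⟩ = 1.5830.

1.583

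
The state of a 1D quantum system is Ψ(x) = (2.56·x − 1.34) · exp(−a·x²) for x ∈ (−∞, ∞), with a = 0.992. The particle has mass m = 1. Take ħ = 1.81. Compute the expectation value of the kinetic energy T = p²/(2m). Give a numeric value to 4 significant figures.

T = −(ħ²/2m) d²/dx², so ⟨T⟩ = −(ħ²/2m) ∫ Ψ*·Ψ'' dx / ∫|Ψ|² dx; with m = 1.
Expand each integrand as polynomial × e^(−2ax²) and use ∫x^(2j)·e^(−2ax²) dx = (2j−1)!!/(4a)^j · √(π/(2a)), odd powers → 0; here √(π/(2a)) = 1.2584. Differentiate with the product rule, d/dx e^(−ax²) = −2ax·e^(−ax²).
State is unnormalized: ∫|Ψ|² dx = 4.3378, and ∫Ψ*·(−ħ²/2m · Ψ'') dx = 13.803, so ⟨T⟩ = 13.803 / 4.3378.
⟨T⟩ = 3.1820.

3.182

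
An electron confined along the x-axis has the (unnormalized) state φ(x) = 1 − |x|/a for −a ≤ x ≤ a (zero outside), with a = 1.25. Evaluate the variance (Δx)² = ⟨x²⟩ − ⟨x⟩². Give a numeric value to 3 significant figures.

Compute ⟨x⟩ and ⟨x²⟩ separately, then (Δx)² = ⟨x²⟩ − ⟨x⟩².
φ is even, so ∫ over [−a, a] = 2∫₀ᵃ with φ = 1 − x/a there: ∫₀ᵃ (1 − x/a)² dx = a/3, ∫₀ᵃ x²(1 − x/a)² dx = a³/30, ∫₀ᵃ x⁴(1 − x/a)² dx = a⁵/105.
Normalization: ∫|φ|² dx = 0.83333.
⟨x⟩ = 0.0000 and ⟨x²⟩ = 0.15625.
(Δx)² = 0.15625 − (0.0000)² = 0.15625.

0.156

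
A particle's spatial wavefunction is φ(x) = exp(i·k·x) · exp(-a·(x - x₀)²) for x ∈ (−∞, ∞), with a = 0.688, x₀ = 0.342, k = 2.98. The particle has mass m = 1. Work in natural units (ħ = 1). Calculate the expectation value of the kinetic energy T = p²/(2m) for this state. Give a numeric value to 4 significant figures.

T = −(ħ²/2m) d²/dx², so ⟨T⟩ = −(ħ²/2m) ∫ φ*·φ'' dx / ∫|φ|² dx; with m = 1.
Gaussian moments (u = x − x₀): ∫u^(2j)·e^(−2au²) du = (2j−1)!!/(4a)^j · √(π/(2a)), odd powers integrate to 0; here √(π/(2a)) = 1.5110. Derivatives: φ′ = (ik − 2au)·φ, φ″ = ((ik − 2au)² − 2a)·φ; the odd-in-u pieces drop out.
State is unnormalized: ∫|φ|² dx = 1.5110, and ∫φ*·(−ħ²/2m · φ'') dx = 7.2289, so ⟨T⟩ = 7.2289 / 1.5110.
⟨T⟩ = 4.7842.

4.784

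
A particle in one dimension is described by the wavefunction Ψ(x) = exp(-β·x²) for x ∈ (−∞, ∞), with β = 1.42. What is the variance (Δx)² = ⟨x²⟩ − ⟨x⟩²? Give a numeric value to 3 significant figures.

0.176

Compute ⟨x⟩ and ⟨x²⟩ separately, then (Δx)² = ⟨x²⟩ − ⟨x⟩².
Gaussian moments: ∫x^(2j)·e^(−2βx²) dx = (2j−1)!!/(4β)^j · √(π/(2β)), odd powers integrate to 0; here √(π/(2β)) = 1.0518.
Normalization: ∫|Ψ|² dx = 1.0518.
⟨x⟩ = 0.0000 and ⟨x²⟩ = 0.17606.
(Δx)² = 0.17606 − (0.0000)² = 0.17606.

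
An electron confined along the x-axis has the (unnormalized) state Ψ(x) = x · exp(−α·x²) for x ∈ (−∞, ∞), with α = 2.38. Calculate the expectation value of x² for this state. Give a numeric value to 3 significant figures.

⟨x²⟩ = ∫ x²·|Ψ|² dx / ∫|Ψ|² dx (integrals over the domain).
Expand each integrand as polynomial × e^(−2αx²) and use ∫x^(2j)·e^(−2αx²) dx = (2j−1)!!/(4α)^j · √(π/(2α)), odd powers → 0; here √(π/(2α)) = 0.81240.
State is unnormalized: ∫|Ψ|² dx = 0.085336, and ∫Ψ*·x²·Ψ dx = 0.026892, so ⟨x²⟩ = 0.026892 / 0.085336.
⟨x²⟩ = 0.31513.

0.315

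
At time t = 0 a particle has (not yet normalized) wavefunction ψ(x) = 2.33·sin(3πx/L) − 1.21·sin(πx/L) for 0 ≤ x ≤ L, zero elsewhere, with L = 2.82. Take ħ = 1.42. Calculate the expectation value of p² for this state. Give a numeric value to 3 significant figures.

p² ψ = −ħ² d²ψ/dx²; ⟨p²⟩ = −ħ² ∫ ψ*·ψ'' dx / ∫|ψ|² dx.
d²/dx² sin(jπx/L) = −(jπ/L)²·sin(jπx/L); on 0 ≤ x ≤ L, ∫sin²(jπx/L) dx = L/2 and ∫sin(jπx/L)·sin(lπx/L) dx = 0 for j ≠ l, so only diagonal terms survive in ∫|ψ|² and ∫ψ·ψ″; ∫ψ·ψ′ dx = [ψ²/2] between the walls = 0.
State is unnormalized: ∫|ψ|² dx = 9.7191, and ∫ψ*·(−ħ² ψ'') dx = 177.57, so ⟨p²⟩ = 177.57 / 9.7191.
⟨p²⟩ = 18.270.

18.3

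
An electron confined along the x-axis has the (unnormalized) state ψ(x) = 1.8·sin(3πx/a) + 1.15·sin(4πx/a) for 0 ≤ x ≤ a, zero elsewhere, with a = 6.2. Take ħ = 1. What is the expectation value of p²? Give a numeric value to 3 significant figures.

2.83

p² ψ = −ħ² d²ψ/dx²; ⟨p²⟩ = −ħ² ∫ ψ*·ψ'' dx / ∫|ψ|² dx.
d²/dx² sin(jπx/a) = −(jπ/a)²·sin(jπx/a); on 0 ≤ x ≤ a, ∫sin²(jπx/a) dx = a/2 and ∫sin(jπx/a)·sin(lπx/a) dx = 0 for j ≠ l, so only diagonal terms survive in ∫|ψ|² and ∫ψ·ψ″; ∫ψ·ψ′ dx = [ψ²/2] between the walls = 0.
State is unnormalized: ∫|ψ|² dx = 14.144, and ∫ψ*·(−ħ² ψ'') dx = 40.051, so ⟨p²⟩ = 40.051 / 14.144.
⟨p²⟩ = 2.8317.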